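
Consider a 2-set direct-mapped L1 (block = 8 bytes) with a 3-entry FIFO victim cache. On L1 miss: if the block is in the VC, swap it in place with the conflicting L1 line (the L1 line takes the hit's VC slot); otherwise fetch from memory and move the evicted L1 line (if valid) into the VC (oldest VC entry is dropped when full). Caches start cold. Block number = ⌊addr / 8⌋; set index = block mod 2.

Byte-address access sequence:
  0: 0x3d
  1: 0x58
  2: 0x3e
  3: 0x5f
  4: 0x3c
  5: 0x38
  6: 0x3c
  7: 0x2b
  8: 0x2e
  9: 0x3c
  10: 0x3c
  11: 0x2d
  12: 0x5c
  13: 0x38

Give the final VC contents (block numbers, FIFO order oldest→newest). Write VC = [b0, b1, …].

0: 0x3d (blk 7, set 1) → MISS  vc=[]
1: 0x58 (blk 11, set 1) → MISS  vc=[7]
2: 0x3e (blk 7, set 1) → VC-HIT  vc=[11]
3: 0x5f (blk 11, set 1) → VC-HIT  vc=[7]
4: 0x3c (blk 7, set 1) → VC-HIT  vc=[11]
5: 0x38 (blk 7, set 1) → L1-HIT  vc=[11]
6: 0x3c (blk 7, set 1) → L1-HIT  vc=[11]
7: 0x2b (blk 5, set 1) → MISS  vc=[11, 7]
8: 0x2e (blk 5, set 1) → L1-HIT  vc=[11, 7]
9: 0x3c (blk 7, set 1) → VC-HIT  vc=[11, 5]
10: 0x3c (blk 7, set 1) → L1-HIT  vc=[11, 5]
11: 0x2d (blk 5, set 1) → VC-HIT  vc=[11, 7]
12: 0x5c (blk 11, set 1) → VC-HIT  vc=[5, 7]
13: 0x38 (blk 7, set 1) → VC-HIT  vc=[5, 11]

VC = [5, 11]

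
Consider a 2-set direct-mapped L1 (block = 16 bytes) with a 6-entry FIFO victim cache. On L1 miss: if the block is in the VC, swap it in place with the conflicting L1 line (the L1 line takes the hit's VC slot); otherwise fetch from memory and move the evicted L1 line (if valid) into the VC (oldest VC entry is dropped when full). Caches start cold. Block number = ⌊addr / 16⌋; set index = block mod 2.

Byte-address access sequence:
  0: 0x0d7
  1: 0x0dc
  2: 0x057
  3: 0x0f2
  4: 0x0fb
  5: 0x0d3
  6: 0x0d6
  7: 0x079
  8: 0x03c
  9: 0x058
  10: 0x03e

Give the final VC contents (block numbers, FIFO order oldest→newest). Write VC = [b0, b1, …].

  [0] addr=0xd7 blk=13 s=1: MISS | VC []
  [1] addr=0xdc blk=13 s=1: L1-HIT | VC []
  [2] addr=0x57 blk=5 s=1: MISS | VC [13]
  [3] addr=0xf2 blk=15 s=1: MISS | VC [13, 5]
  [4] addr=0xfb blk=15 s=1: L1-HIT | VC [13, 5]
  [5] addr=0xd3 blk=13 s=1: VC-HIT | VC [15, 5]
  [6] addr=0xd6 blk=13 s=1: L1-HIT | VC [15, 5]
  [7] addr=0x79 blk=7 s=1: MISS | VC [15, 5, 13]
  [8] addr=0x3c blk=3 s=1: MISS | VC [15, 5, 13, 7]
  [9] addr=0x58 blk=5 s=1: VC-HIT | VC [15, 3, 13, 7]
  [10] addr=0x3e blk=3 s=1: VC-HIT | VC [15, 5, 13, 7]

VC = [15, 5, 13, 7]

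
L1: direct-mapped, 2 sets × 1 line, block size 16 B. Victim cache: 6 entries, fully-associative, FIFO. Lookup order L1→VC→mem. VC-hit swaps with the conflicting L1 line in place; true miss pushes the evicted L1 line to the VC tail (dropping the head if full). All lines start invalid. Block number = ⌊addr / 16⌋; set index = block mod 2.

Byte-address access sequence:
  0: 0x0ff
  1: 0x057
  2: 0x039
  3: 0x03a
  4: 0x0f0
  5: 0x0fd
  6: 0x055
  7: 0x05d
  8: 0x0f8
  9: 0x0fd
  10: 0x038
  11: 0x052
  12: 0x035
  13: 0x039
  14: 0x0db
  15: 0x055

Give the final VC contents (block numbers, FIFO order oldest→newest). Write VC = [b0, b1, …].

  [0] addr=0xff blk=15 s=1: MISS | VC []
  [1] addr=0x57 blk=5 s=1: MISS | VC [15]
  [2] addr=0x39 blk=3 s=1: MISS | VC [15, 5]
  [3] addr=0x3a blk=3 s=1: L1-HIT | VC [15, 5]
  [4] addr=0xf0 blk=15 s=1: VC-HIT | VC [3, 5]
  [5] addr=0xfd blk=15 s=1: L1-HIT | VC [3, 5]
  [6] addr=0x55 blk=5 s=1: VC-HIT | VC [3, 15]
  [7] addr=0x5d blk=5 s=1: L1-HIT | VC [3, 15]
  [8] addr=0xf8 blk=15 s=1: VC-HIT | VC [3, 5]
  [9] addr=0xfd blk=15 s=1: L1-HIT | VC [3, 5]
  [10] addr=0x38 blk=3 s=1: VC-HIT | VC [15, 5]
  [11] addr=0x52 blk=5 s=1: VC-HIT | VC [15, 3]
  [12] addr=0x35 blk=3 s=1: VC-HIT | VC [15, 5]
  [13] addr=0x39 blk=3 s=1: L1-HIT | VC [15, 5]
  [14] addr=0xdb blk=13 s=1: MISS | VC [15, 5, 3]
  [15] addr=0x55 blk=5 s=1: VC-HIT | VC [15, 13, 3]

VC = [15, 13, 3]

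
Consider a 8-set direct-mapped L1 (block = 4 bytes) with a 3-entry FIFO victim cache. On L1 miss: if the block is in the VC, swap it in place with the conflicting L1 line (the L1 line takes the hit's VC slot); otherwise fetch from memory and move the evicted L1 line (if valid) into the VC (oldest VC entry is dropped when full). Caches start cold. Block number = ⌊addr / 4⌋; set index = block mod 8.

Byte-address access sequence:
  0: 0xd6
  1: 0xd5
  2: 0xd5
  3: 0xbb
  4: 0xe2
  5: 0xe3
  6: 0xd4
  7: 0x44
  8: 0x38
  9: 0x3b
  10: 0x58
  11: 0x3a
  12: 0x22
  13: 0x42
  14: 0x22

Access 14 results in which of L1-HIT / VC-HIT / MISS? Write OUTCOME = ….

OUTCOME = VC-HIT

#0 0xd6→b53/s5 MISS; vc=[]
#1 0xd5→b53/s5 L1-HIT; vc=[]
#2 0xd5→b53/s5 L1-HIT; vc=[]
#3 0xbb→b46/s6 MISS; vc=[]
#4 0xe2→b56/s0 MISS; vc=[]
#5 0xe3→b56/s0 L1-HIT; vc=[]
#6 0xd4→b53/s5 L1-HIT; vc=[]
#7 0x44→b17/s1 MISS; vc=[]
#8 0x38→b14/s6 MISS; vc=[46]
#9 0x3b→b14/s6 L1-HIT; vc=[46]
#10 0x58→b22/s6 MISS; vc=[46,14]
#11 0x3a→b14/s6 VC-HIT; vc=[46,22]
#12 0x22→b8/s0 MISS; vc=[46,22,56]
#13 0x42→b16/s0 MISS; vc=[22,56,8]
#14 0x22→b8/s0 VC-HIT; vc=[22,56,16]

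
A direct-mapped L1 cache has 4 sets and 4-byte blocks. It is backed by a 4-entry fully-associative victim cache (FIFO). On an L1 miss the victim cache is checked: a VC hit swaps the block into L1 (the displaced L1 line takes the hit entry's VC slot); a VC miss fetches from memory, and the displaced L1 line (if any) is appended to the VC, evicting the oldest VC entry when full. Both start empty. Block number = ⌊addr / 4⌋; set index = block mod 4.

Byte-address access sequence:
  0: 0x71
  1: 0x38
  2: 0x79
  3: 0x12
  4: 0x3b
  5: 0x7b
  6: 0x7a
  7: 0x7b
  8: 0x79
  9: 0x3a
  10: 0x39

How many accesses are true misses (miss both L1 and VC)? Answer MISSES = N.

  [0] addr=0x71 blk=28 s=0: MISS | VC []
  [1] addr=0x38 blk=14 s=2: MISS | VC []
  [2] addr=0x79 blk=30 s=2: MISS | VC [14]
  [3] addr=0x12 blk=4 s=0: MISS | VC [14, 28]
  [4] addr=0x3b blk=14 s=2: VC-HIT | VC [30, 28]
  [5] addr=0x7b blk=30 s=2: VC-HIT | VC [14, 28]
  [6] addr=0x7a blk=30 s=2: L1-HIT | VC [14, 28]
  [7] addr=0x7b blk=30 s=2: L1-HIT | VC [14, 28]
  [8] addr=0x79 blk=30 s=2: L1-HIT | VC [14, 28]
  [9] addr=0x3a blk=14 s=2: VC-HIT | VC [30, 28]
  [10] addr=0x39 blk=14 s=2: L1-HIT | VC [30, 28]

MISSES = 4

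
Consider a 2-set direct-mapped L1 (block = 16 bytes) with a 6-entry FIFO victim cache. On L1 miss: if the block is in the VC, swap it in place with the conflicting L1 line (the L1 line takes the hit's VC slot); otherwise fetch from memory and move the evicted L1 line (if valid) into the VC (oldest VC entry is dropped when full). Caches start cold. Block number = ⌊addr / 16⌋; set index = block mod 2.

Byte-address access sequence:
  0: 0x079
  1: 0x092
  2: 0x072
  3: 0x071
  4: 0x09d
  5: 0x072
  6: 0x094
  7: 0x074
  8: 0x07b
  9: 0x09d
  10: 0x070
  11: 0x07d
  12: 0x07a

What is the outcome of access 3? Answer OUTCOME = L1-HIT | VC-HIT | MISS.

OUTCOME = L1-HIT

#0 0x79→b7/s1 MISS; vc=[]
#1 0x92→b9/s1 MISS; vc=[7]
#2 0x72→b7/s1 VC-HIT; vc=[9]
#3 0x71→b7/s1 L1-HIT; vc=[9]
#4 0x9d→b9/s1 VC-HIT; vc=[7]
#5 0x72→b7/s1 VC-HIT; vc=[9]
#6 0x94→b9/s1 VC-HIT; vc=[7]
#7 0x74→b7/s1 VC-HIT; vc=[9]
#8 0x7b→b7/s1 L1-HIT; vc=[9]
#9 0x9d→b9/s1 VC-HIT; vc=[7]
#10 0x70→b7/s1 VC-HIT; vc=[9]
#11 0x7d→b7/s1 L1-HIT; vc=[9]
#12 0x7a→b7/s1 L1-HIT; vc=[9]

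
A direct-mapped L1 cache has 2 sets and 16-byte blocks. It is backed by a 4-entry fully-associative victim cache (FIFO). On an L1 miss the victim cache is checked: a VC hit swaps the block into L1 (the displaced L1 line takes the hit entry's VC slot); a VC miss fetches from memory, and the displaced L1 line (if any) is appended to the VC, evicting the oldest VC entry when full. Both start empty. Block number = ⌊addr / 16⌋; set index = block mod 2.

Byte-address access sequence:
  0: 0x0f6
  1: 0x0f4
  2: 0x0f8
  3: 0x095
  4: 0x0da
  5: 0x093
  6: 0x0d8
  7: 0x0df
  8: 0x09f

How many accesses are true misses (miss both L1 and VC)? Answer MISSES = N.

#0 0xf6→b15/s1 MISS; vc=[]
#1 0xf4→b15/s1 L1-HIT; vc=[]
#2 0xf8→b15/s1 L1-HIT; vc=[]
#3 0x95→b9/s1 MISS; vc=[15]
#4 0xda→b13/s1 MISS; vc=[15,9]
#5 0x93→b9/s1 VC-HIT; vc=[15,13]
#6 0xd8→b13/s1 VC-HIT; vc=[15,9]
#7 0xdf→b13/s1 L1-HIT; vc=[15,9]
#8 0x9f→b9/s1 VC-HIT; vc=[15,13]

MISSES = 3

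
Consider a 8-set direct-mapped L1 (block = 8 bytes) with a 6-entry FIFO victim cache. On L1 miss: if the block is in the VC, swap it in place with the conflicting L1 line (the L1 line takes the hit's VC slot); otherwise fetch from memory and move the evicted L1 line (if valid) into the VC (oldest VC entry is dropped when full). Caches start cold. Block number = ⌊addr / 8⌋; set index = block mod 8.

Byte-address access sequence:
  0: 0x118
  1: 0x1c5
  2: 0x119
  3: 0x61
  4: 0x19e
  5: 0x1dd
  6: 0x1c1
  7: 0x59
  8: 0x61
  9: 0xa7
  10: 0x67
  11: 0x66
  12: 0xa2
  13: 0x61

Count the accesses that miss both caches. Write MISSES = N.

MISSES = 7

#0 0x118→b35/s3 MISS; vc=[]
#1 0x1c5→b56/s0 MISS; vc=[]
#2 0x119→b35/s3 L1-HIT; vc=[]
#3 0x61→b12/s4 MISS; vc=[]
#4 0x19e→b51/s3 MISS; vc=[35]
#5 0x1dd→b59/s3 MISS; vc=[35,51]
#6 0x1c1→b56/s0 L1-HIT; vc=[35,51]
#7 0x59→b11/s3 MISS; vc=[35,51,59]
#8 0x61→b12/s4 L1-HIT; vc=[35,51,59]
#9 0xa7→b20/s4 MISS; vc=[35,51,59,12]
#10 0x67→b12/s4 VC-HIT; vc=[35,51,59,20]
#11 0x66→b12/s4 L1-HIT; vc=[35,51,59,20]
#12 0xa2→b20/s4 VC-HIT; vc=[35,51,59,12]
#13 0x61→b12/s4 VC-HIT; vc=[35,51,59,20]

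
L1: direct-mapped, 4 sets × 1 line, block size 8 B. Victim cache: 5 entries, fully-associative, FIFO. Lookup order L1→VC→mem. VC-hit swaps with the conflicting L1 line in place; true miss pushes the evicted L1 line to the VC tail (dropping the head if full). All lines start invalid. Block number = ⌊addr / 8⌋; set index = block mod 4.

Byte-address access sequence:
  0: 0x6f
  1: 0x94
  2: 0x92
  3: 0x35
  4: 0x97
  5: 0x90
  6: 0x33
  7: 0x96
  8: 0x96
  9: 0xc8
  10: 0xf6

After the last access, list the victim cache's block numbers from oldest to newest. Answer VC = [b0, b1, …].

VC = [6, 13, 18]

0: 0x6f (blk 13, set 1) → MISS  vc=[]
1: 0x94 (blk 18, set 2) → MISS  vc=[]
2: 0x92 (blk 18, set 2) → L1-HIT  vc=[]
3: 0x35 (blk 6, set 2) → MISS  vc=[18]
4: 0x97 (blk 18, set 2) → VC-HIT  vc=[6]
5: 0x90 (blk 18, set 2) → L1-HIT  vc=[6]
6: 0x33 (blk 6, set 2) → VC-HIT  vc=[18]
7: 0x96 (blk 18, set 2) → VC-HIT  vc=[6]
8: 0x96 (blk 18, set 2) → L1-HIT  vc=[6]
9: 0xc8 (blk 25, set 1) → MISS  vc=[6, 13]
10: 0xf6 (blk 30, set 2) → MISS  vc=[6, 13, 18]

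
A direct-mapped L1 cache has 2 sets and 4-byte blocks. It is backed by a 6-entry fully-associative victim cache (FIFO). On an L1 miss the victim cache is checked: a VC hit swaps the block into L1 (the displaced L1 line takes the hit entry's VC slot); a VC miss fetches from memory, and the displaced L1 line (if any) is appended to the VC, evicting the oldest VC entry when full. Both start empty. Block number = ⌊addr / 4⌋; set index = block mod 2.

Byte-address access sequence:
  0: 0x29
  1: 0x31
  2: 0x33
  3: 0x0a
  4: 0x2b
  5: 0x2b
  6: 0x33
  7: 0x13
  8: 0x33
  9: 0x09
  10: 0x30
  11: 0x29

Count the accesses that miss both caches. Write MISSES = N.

0: 0x29 (blk 10, set 0) → MISS  vc=[]
1: 0x31 (blk 12, set 0) → MISS  vc=[10]
2: 0x33 (blk 12, set 0) → L1-HIT  vc=[10]
3: 0xa (blk 2, set 0) → MISS  vc=[10, 12]
4: 0x2b (blk 10, set 0) → VC-HIT  vc=[2, 12]
5: 0x2b (blk 10, set 0) → L1-HIT  vc=[2, 12]
6: 0x33 (blk 12, set 0) → VC-HIT  vc=[2, 10]
7: 0x13 (blk 4, set 0) → MISS  vc=[2, 10, 12]
8: 0x33 (blk 12, set 0) → VC-HIT  vc=[2, 10, 4]
9: 0x9 (blk 2, set 0) → VC-HIT  vc=[12, 10, 4]
10: 0x30 (blk 12, set 0) → VC-HIT  vc=[2, 10, 4]
11: 0x29 (blk 10, set 0) → VC-HIT  vc=[2, 12, 4]

MISSES = 4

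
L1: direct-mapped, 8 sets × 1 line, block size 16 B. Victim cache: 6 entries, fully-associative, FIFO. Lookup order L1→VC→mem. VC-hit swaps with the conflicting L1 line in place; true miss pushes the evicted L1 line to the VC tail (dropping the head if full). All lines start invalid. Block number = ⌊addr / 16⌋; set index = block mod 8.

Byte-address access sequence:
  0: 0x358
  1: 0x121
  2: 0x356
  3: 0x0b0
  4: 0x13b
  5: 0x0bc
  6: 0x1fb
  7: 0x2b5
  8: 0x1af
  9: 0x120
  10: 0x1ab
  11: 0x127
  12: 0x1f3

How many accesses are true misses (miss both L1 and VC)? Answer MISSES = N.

MISSES = 7

  [0] addr=0x358 blk=53 s=5: MISS | VC []
  [1] addr=0x121 blk=18 s=2: MISS | VC []
  [2] addr=0x356 blk=53 s=5: L1-HIT | VC []
  [3] addr=0xb0 blk=11 s=3: MISS | VC []
  [4] addr=0x13b blk=19 s=3: MISS | VC [11]
  [5] addr=0xbc blk=11 s=3: VC-HIT | VC [19]
  [6] addr=0x1fb blk=31 s=7: MISS | VC [19]
  [7] addr=0x2b5 blk=43 s=3: MISS | VC [19, 11]
  [8] addr=0x1af blk=26 s=2: MISS | VC [19, 11, 18]
  [9] addr=0x120 blk=18 s=2: VC-HIT | VC [19, 11, 26]
  [10] addr=0x1ab blk=26 s=2: VC-HIT | VC [19, 11, 18]
  [11] addr=0x127 blk=18 s=2: VC-HIT | VC [19, 11, 26]
  [12] addr=0x1f3 blk=31 s=7: L1-HIT | VC [19, 11, 26]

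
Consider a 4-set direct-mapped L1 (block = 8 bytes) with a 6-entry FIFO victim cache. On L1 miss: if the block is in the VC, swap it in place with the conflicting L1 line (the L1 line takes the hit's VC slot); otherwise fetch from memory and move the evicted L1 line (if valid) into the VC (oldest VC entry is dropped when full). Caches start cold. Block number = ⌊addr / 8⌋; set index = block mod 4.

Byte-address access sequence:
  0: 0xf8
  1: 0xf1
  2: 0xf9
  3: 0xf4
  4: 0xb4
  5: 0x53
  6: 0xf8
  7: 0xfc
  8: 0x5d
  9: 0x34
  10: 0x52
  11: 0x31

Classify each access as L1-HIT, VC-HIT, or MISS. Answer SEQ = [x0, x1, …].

SEQ = [MISS, MISS, L1-HIT, L1-HIT, MISS, MISS, L1-HIT, L1-HIT, MISS, MISS, VC-HIT, VC-HIT]

  [0] addr=0xf8 blk=31 s=3: MISS | VC []
  [1] addr=0xf1 blk=30 s=2: MISS | VC []
  [2] addr=0xf9 blk=31 s=3: L1-HIT | VC []
  [3] addr=0xf4 blk=30 s=2: L1-HIT | VC []
  [4] addr=0xb4 blk=22 s=2: MISS | VC [30]
  [5] addr=0x53 blk=10 s=2: MISS | VC [30, 22]
  [6] addr=0xf8 blk=31 s=3: L1-HIT | VC [30, 22]
  [7] addr=0xfc blk=31 s=3: L1-HIT | VC [30, 22]
  [8] addr=0x5d blk=11 s=3: MISS | VC [30, 22, 31]
  [9] addr=0x34 blk=6 s=2: MISS | VC [30, 22, 31, 10]
  [10] addr=0x52 blk=10 s=2: VC-HIT | VC [30, 22, 31, 6]
  [11] addr=0x31 blk=6 s=2: VC-HIT | VC [30, 22, 31, 10]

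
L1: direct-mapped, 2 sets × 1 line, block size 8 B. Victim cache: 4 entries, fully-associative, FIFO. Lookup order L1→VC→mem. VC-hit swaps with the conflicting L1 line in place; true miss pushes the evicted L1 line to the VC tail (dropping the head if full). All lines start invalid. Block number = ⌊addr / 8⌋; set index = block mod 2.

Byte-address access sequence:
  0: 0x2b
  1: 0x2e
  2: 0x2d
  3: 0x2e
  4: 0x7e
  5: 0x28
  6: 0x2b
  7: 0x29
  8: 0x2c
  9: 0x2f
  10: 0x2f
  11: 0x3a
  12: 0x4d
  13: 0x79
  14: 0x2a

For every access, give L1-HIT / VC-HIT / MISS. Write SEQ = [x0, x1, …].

SEQ = [MISS, L1-HIT, L1-HIT, L1-HIT, MISS, VC-HIT, L1-HIT, L1-HIT, L1-HIT, L1-HIT, L1-HIT, MISS, MISS, VC-HIT, VC-HIT]

  [0] addr=0x2b blk=5 s=1: MISS | VC []
  [1] addr=0x2e blk=5 s=1: L1-HIT | VC []
  [2] addr=0x2d blk=5 s=1: L1-HIT | VC []
  [3] addr=0x2e blk=5 s=1: L1-HIT | VC []
  [4] addr=0x7e blk=15 s=1: MISS | VC [5]
  [5] addr=0x28 blk=5 s=1: VC-HIT | VC [15]
  [6] addr=0x2b blk=5 s=1: L1-HIT | VC [15]
  [7] addr=0x29 blk=5 s=1: L1-HIT | VC [15]
  [8] addr=0x2c blk=5 s=1: L1-HIT | VC [15]
  [9] addr=0x2f blk=5 s=1: L1-HIT | VC [15]
  [10] addr=0x2f blk=5 s=1: L1-HIT | VC [15]
  [11] addr=0x3a blk=7 s=1: MISS | VC [15, 5]
  [12] addr=0x4d blk=9 s=1: MISS | VC [15, 5, 7]
  [13] addr=0x79 blk=15 s=1: VC-HIT | VC [9, 5, 7]
  [14] addr=0x2a blk=5 s=1: VC-HIT | VC [9, 15, 7]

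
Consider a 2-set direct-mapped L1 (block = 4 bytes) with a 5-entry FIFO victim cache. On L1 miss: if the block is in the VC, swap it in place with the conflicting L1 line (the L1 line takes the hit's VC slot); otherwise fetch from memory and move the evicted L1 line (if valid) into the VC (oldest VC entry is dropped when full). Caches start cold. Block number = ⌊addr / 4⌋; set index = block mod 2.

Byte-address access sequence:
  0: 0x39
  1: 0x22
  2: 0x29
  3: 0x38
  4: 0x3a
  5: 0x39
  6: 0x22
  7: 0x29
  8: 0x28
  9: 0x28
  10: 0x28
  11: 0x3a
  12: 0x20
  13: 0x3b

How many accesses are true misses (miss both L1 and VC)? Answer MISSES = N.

  [0] addr=0x39 blk=14 s=0: MISS | VC []
  [1] addr=0x22 blk=8 s=0: MISS | VC [14]
  [2] addr=0x29 blk=10 s=0: MISS | VC [14, 8]
  [3] addr=0x38 blk=14 s=0: VC-HIT | VC [10, 8]
  [4] addr=0x3a blk=14 s=0: L1-HIT | VC [10, 8]
  [5] addr=0x39 blk=14 s=0: L1-HIT | VC [10, 8]
  [6] addr=0x22 blk=8 s=0: VC-HIT | VC [10, 14]
  [7] addr=0x29 blk=10 s=0: VC-HIT | VC [8, 14]
  [8] addr=0x28 blk=10 s=0: L1-HIT | VC [8, 14]
  [9] addr=0x28 blk=10 s=0: L1-HIT | VC [8, 14]
  [10] addr=0x28 blk=10 s=0: L1-HIT | VC [8, 14]
  [11] addr=0x3a blk=14 s=0: VC-HIT | VC [8, 10]
  [12] addr=0x20 blk=8 s=0: VC-HIT | VC [14, 10]
  [13] addr=0x3b blk=14 s=0: VC-HIT | VC [8, 10]

MISSES = 3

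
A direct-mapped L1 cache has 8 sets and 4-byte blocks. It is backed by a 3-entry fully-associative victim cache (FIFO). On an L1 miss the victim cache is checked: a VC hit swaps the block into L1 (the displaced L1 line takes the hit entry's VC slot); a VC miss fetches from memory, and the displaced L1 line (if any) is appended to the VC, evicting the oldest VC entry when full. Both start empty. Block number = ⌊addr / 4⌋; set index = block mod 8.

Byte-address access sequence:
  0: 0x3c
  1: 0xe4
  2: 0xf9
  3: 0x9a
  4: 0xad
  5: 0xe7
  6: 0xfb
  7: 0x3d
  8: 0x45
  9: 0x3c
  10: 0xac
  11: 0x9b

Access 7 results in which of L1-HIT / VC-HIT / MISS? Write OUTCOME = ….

  [0] addr=0x3c blk=15 s=7: MISS | VC []
  [1] addr=0xe4 blk=57 s=1: MISS | VC []
  [2] addr=0xf9 blk=62 s=6: MISS | VC []
  [3] addr=0x9a blk=38 s=6: MISS | VC [62]
  [4] addr=0xad blk=43 s=3: MISS | VC [62]
  [5] addr=0xe7 blk=57 s=1: L1-HIT | VC [62]
  [6] addr=0xfb blk=62 s=6: VC-HIT | VC [38]
  [7] addr=0x3d blk=15 s=7: L1-HIT | VC [38]
  [8] addr=0x45 blk=17 s=1: MISS | VC [38, 57]
  [9] addr=0x3c blk=15 s=7: L1-HIT | VC [38, 57]
  [10] addr=0xac blk=43 s=3: L1-HIT | VC [38, 57]
  [11] addr=0x9b blk=38 s=6: VC-HIT | VC [62, 57]

OUTCOME = L1-HIT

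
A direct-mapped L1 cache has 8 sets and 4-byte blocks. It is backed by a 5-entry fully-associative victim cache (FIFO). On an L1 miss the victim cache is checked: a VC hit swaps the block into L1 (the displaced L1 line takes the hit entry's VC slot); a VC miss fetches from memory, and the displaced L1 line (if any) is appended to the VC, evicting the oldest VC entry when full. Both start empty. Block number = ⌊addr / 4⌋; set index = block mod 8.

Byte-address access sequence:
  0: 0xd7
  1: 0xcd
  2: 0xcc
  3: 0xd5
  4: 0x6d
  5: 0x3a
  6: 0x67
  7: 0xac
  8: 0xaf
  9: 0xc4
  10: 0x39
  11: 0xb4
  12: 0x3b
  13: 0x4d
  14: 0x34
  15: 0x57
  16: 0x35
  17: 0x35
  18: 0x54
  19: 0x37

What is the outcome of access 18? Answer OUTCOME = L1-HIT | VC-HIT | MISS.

OUTCOME = VC-HIT

0: 0xd7 (blk 53, set 5) → MISS  vc=[]
1: 0xcd (blk 51, set 3) → MISS  vc=[]
2: 0xcc (blk 51, set 3) → L1-HIT  vc=[]
3: 0xd5 (blk 53, set 5) → L1-HIT  vc=[]
4: 0x6d (blk 27, set 3) → MISS  vc=[51]
5: 0x3a (blk 14, set 6) → MISS  vc=[51]
6: 0x67 (blk 25, set 1) → MISS  vc=[51]
7: 0xac (blk 43, set 3) → MISS  vc=[51, 27]
8: 0xaf (blk 43, set 3) → L1-HIT  vc=[51, 27]
9: 0xc4 (blk 49, set 1) → MISS  vc=[51, 27, 25]
10: 0x39 (blk 14, set 6) → L1-HIT  vc=[51, 27, 25]
11: 0xb4 (blk 45, set 5) → MISS  vc=[51, 27, 25, 53]
12: 0x3b (blk 14, set 6) → L1-HIT  vc=[51, 27, 25, 53]
13: 0x4d (blk 19, set 3) → MISS  vc=[51, 27, 25, 53, 43]
14: 0x34 (blk 13, set 5) → MISS  vc=[27, 25, 53, 43, 45]
15: 0x57 (blk 21, set 5) → MISS  vc=[25, 53, 43, 45, 13]
16: 0x35 (blk 13, set 5) → VC-HIT  vc=[25, 53, 43, 45, 21]
17: 0x35 (blk 13, set 5) → L1-HIT  vc=[25, 53, 43, 45, 21]
18: 0x54 (blk 21, set 5) → VC-HIT  vc=[25, 53, 43, 45, 13]
19: 0x37 (blk 13, set 5) → VC-HIT  vc=[25, 53, 43, 45, 21]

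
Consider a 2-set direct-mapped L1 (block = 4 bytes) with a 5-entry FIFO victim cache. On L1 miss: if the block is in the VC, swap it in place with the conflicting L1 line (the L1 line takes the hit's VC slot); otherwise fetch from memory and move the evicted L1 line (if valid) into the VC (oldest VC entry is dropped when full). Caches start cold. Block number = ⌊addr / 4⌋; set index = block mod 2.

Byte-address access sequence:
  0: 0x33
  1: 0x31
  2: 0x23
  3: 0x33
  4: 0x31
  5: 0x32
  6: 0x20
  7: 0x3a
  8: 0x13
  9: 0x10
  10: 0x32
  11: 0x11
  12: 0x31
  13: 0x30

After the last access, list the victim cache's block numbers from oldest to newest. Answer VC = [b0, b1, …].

VC = [4, 8, 14]

#0 0x33→b12/s0 MISS; vc=[]
#1 0x31→b12/s0 L1-HIT; vc=[]
#2 0x23→b8/s0 MISS; vc=[12]
#3 0x33→b12/s0 VC-HIT; vc=[8]
#4 0x31→b12/s0 L1-HIT; vc=[8]
#5 0x32→b12/s0 L1-HIT; vc=[8]
#6 0x20→b8/s0 VC-HIT; vc=[12]
#7 0x3a→b14/s0 MISS; vc=[12,8]
#8 0x13→b4/s0 MISS; vc=[12,8,14]
#9 0x10→b4/s0 L1-HIT; vc=[12,8,14]
#10 0x32→b12/s0 VC-HIT; vc=[4,8,14]
#11 0x11→b4/s0 VC-HIT; vc=[12,8,14]
#12 0x31→b12/s0 VC-HIT; vc=[4,8,14]
#13 0x30→b12/s0 L1-HIT; vc=[4,8,14]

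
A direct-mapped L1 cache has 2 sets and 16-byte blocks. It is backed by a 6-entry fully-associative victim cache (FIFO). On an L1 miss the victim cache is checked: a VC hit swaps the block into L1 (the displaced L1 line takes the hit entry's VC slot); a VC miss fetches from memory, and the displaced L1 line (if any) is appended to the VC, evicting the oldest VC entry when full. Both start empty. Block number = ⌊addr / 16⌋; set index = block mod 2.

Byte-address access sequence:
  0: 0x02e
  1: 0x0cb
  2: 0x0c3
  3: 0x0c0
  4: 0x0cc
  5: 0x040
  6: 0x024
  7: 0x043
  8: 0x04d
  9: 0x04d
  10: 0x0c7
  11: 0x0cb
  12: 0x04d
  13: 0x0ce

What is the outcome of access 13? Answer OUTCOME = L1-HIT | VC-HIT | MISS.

  [0] addr=0x2e blk=2 s=0: MISS | VC []
  [1] addr=0xcb blk=12 s=0: MISS | VC [2]
  [2] addr=0xc3 blk=12 s=0: L1-HIT | VC [2]
  [3] addr=0xc0 blk=12 s=0: L1-HIT | VC [2]
  [4] addr=0xcc blk=12 s=0: L1-HIT | VC [2]
  [5] addr=0x40 blk=4 s=0: MISS | VC [2, 12]
  [6] addr=0x24 blk=2 s=0: VC-HIT | VC [4, 12]
  [7] addr=0x43 blk=4 s=0: VC-HIT | VC [2, 12]
  [8] addr=0x4d blk=4 s=0: L1-HIT | VC [2, 12]
  [9] addr=0x4d blk=4 s=0: L1-HIT | VC [2, 12]
  [10] addr=0xc7 blk=12 s=0: VC-HIT | VC [2, 4]
  [11] addr=0xcb blk=12 s=0: L1-HIT | VC [2, 4]
  [12] addr=0x4d blk=4 s=0: VC-HIT | VC [2, 12]
  [13] addr=0xce blk=12 s=0: VC-HIT | VC [2, 4]

OUTCOME = VC-HIT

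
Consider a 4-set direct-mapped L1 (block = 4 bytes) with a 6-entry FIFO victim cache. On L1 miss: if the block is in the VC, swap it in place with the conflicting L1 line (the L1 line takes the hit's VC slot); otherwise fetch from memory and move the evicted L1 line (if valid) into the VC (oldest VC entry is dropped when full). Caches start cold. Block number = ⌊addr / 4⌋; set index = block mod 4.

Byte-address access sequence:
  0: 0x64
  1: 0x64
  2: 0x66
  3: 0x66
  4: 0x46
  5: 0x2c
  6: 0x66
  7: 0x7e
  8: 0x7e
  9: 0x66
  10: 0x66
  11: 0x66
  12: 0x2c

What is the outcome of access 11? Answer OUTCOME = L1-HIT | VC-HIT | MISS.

0: 0x64 (blk 25, set 1) → MISS  vc=[]
1: 0x64 (blk 25, set 1) → L1-HIT  vc=[]
2: 0x66 (blk 25, set 1) → L1-HIT  vc=[]
3: 0x66 (blk 25, set 1) → L1-HIT  vc=[]
4: 0x46 (blk 17, set 1) → MISS  vc=[25]
5: 0x2c (blk 11, set 3) → MISS  vc=[25]
6: 0x66 (blk 25, set 1) → VC-HIT  vc=[17]
7: 0x7e (blk 31, set 3) → MISS  vc=[17, 11]
8: 0x7e (blk 31, set 3) → L1-HIT  vc=[17, 11]
9: 0x66 (blk 25, set 1) → L1-HIT  vc=[17, 11]
10: 0x66 (blk 25, set 1) → L1-HIT  vc=[17, 11]
11: 0x66 (blk 25, set 1) → L1-HIT  vc=[17, 11]
12: 0x2c (blk 11, set 3) → VC-HIT  vc=[17, 31]

OUTCOME = L1-HIT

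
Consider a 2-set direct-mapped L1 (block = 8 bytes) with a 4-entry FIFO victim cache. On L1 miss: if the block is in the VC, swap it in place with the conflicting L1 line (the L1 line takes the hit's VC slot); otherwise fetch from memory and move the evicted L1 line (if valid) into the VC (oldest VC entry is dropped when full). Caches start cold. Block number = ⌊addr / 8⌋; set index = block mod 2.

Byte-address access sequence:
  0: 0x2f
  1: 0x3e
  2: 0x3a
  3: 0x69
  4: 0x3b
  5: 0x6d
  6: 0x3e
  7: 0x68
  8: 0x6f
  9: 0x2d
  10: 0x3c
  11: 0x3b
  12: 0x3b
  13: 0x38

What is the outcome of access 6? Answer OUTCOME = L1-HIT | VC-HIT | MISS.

#0 0x2f→b5/s1 MISS; vc=[]
#1 0x3e→b7/s1 MISS; vc=[5]
#2 0x3a→b7/s1 L1-HIT; vc=[5]
#3 0x69→b13/s1 MISS; vc=[5,7]
#4 0x3b→b7/s1 VC-HIT; vc=[5,13]
#5 0x6d→b13/s1 VC-HIT; vc=[5,7]
#6 0x3e→b7/s1 VC-HIT; vc=[5,13]
#7 0x68→b13/s1 VC-HIT; vc=[5,7]
#8 0x6f→b13/s1 L1-HIT; vc=[5,7]
#9 0x2d→b5/s1 VC-HIT; vc=[13,7]
#10 0x3c→b7/s1 VC-HIT; vc=[13,5]
#11 0x3b→b7/s1 L1-HIT; vc=[13,5]
#12 0x3b→b7/s1 L1-HIT; vc=[13,5]
#13 0x38→b7/s1 L1-HIT; vc=[13,5]

OUTCOME = VC-HIT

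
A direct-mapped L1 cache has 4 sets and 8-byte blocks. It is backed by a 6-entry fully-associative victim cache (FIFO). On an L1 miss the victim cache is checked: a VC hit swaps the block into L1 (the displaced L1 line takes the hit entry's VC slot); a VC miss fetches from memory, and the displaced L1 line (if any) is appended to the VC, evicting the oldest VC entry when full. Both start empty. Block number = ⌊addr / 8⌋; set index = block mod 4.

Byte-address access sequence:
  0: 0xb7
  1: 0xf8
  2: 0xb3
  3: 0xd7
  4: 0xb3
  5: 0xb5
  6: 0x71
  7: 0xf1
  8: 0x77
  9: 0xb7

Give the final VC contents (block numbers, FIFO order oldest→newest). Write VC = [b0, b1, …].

VC = [26, 14, 30]

#0 0xb7→b22/s2 MISS; vc=[]
#1 0xf8→b31/s3 MISS; vc=[]
#2 0xb3→b22/s2 L1-HIT; vc=[]
#3 0xd7→b26/s2 MISS; vc=[22]
#4 0xb3→b22/s2 VC-HIT; vc=[26]
#5 0xb5→b22/s2 L1-HIT; vc=[26]
#6 0x71→b14/s2 MISS; vc=[26,22]
#7 0xf1→b30/s2 MISS; vc=[26,22,14]
#8 0x77→b14/s2 VC-HIT; vc=[26,22,30]
#9 0xb7→b22/s2 VC-HIT; vc=[26,14,30]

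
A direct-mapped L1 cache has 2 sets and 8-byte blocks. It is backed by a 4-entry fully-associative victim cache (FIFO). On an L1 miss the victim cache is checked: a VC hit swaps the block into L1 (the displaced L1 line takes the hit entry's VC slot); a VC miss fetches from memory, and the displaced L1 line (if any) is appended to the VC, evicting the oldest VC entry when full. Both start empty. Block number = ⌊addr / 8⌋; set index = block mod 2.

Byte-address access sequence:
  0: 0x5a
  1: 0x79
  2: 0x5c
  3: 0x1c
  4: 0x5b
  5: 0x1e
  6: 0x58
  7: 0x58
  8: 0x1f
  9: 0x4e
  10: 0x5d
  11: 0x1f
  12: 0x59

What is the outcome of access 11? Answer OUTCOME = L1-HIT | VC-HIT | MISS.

OUTCOME = VC-HIT

  [0] addr=0x5a blk=11 s=1: MISS | VC []
  [1] addr=0x79 blk=15 s=1: MISS | VC [11]
  [2] addr=0x5c blk=11 s=1: VC-HIT | VC [15]
  [3] addr=0x1c blk=3 s=1: MISS | VC [15, 11]
  [4] addr=0x5b blk=11 s=1: VC-HIT | VC [15, 3]
  [5] addr=0x1e blk=3 s=1: VC-HIT | VC [15, 11]
  [6] addr=0x58 blk=11 s=1: VC-HIT | VC [15, 3]
  [7] addr=0x58 blk=11 s=1: L1-HIT | VC [15, 3]
  [8] addr=0x1f blk=3 s=1: VC-HIT | VC [15, 11]
  [9] addr=0x4e blk=9 s=1: MISS | VC [15, 11, 3]
  [10] addr=0x5d blk=11 s=1: VC-HIT | VC [15, 9, 3]
  [11] addr=0x1f blk=3 s=1: VC-HIT | VC [15, 9, 11]
  [12] addr=0x59 blk=11 s=1: VC-HIT | VC [15, 9, 3]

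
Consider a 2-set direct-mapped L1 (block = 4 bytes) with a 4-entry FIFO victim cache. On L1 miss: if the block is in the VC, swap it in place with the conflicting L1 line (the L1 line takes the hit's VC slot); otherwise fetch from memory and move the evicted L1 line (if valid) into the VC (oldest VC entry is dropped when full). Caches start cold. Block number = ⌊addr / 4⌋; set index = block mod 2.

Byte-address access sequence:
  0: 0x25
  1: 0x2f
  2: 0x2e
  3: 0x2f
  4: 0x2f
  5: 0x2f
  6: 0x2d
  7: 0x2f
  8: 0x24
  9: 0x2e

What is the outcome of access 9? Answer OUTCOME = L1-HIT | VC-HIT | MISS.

0: 0x25 (blk 9, set 1) → MISS  vc=[]
1: 0x2f (blk 11, set 1) → MISS  vc=[9]
2: 0x2e (blk 11, set 1) → L1-HIT  vc=[9]
3: 0x2f (blk 11, set 1) → L1-HIT  vc=[9]
4: 0x2f (blk 11, set 1) → L1-HIT  vc=[9]
5: 0x2f (blk 11, set 1) → L1-HIT  vc=[9]
6: 0x2d (blk 11, set 1) → L1-HIT  vc=[9]
7: 0x2f (blk 11, set 1) → L1-HIT  vc=[9]
8: 0x24 (blk 9, set 1) → VC-HIT  vc=[11]
9: 0x2e (blk 11, set 1) → VC-HIT  vc=[9]

OUTCOME = VC-HIT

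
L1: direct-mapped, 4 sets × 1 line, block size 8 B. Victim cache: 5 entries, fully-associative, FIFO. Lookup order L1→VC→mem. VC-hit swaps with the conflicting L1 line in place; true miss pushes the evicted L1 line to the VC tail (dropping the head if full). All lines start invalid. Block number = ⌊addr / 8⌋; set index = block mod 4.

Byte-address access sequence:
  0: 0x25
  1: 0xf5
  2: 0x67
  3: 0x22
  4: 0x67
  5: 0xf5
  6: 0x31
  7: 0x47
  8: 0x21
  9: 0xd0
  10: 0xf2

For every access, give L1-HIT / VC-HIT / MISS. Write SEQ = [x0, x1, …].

SEQ = [MISS, MISS, MISS, VC-HIT, VC-HIT, L1-HIT, MISS, MISS, VC-HIT, MISS, VC-HIT]

#0 0x25→b4/s0 MISS; vc=[]
#1 0xf5→b30/s2 MISS; vc=[]
#2 0x67→b12/s0 MISS; vc=[4]
#3 0x22→b4/s0 VC-HIT; vc=[12]
#4 0x67→b12/s0 VC-HIT; vc=[4]
#5 0xf5→b30/s2 L1-HIT; vc=[4]
#6 0x31→b6/s2 MISS; vc=[4,30]
#7 0x47→b8/s0 MISS; vc=[4,30,12]
#8 0x21→b4/s0 VC-HIT; vc=[8,30,12]
#9 0xd0→b26/s2 MISS; vc=[8,30,12,6]
#10 0xf2→b30/s2 VC-HIT; vc=[8,26,12,6]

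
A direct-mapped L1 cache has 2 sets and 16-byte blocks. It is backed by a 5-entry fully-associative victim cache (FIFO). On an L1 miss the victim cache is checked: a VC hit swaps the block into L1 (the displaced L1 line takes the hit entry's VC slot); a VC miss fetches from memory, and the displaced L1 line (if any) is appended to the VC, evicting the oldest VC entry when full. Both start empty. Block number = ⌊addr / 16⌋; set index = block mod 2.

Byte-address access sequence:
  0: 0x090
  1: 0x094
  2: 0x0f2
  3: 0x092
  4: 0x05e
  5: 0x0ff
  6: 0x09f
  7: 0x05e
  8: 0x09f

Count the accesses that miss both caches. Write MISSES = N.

  [0] addr=0x90 blk=9 s=1: MISS | VC []
  [1] addr=0x94 blk=9 s=1: L1-HIT | VC []
  [2] addr=0xf2 blk=15 s=1: MISS | VC [9]
  [3] addr=0x92 blk=9 s=1: VC-HIT | VC [15]
  [4] addr=0x5e blk=5 s=1: MISS | VC [15, 9]
  [5] addr=0xff blk=15 s=1: VC-HIT | VC [5, 9]
  [6] addr=0x9f blk=9 s=1: VC-HIT | VC [5, 15]
  [7] addr=0x5e blk=5 s=1: VC-HIT | VC [9, 15]
  [8] addr=0x9f blk=9 s=1: VC-HIT | VC [5, 15]

MISSES = 3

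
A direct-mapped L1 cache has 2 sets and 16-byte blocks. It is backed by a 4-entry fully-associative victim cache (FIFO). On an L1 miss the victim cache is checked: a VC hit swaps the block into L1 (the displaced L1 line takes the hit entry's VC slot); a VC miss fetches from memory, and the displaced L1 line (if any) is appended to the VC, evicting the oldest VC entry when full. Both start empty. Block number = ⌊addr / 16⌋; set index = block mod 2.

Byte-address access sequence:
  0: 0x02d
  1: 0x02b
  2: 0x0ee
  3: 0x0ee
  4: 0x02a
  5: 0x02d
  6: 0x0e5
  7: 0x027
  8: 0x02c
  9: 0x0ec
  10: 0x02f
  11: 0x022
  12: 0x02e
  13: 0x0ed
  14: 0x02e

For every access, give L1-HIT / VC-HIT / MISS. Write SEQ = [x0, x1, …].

#0 0x2d→b2/s0 MISS; vc=[]
#1 0x2b→b2/s0 L1-HIT; vc=[]
#2 0xee→b14/s0 MISS; vc=[2]
#3 0xee→b14/s0 L1-HIT; vc=[2]
#4 0x2a→b2/s0 VC-HIT; vc=[14]
#5 0x2d→b2/s0 L1-HIT; vc=[14]
#6 0xe5→b14/s0 VC-HIT; vc=[2]
#7 0x27→b2/s0 VC-HIT; vc=[14]
#8 0x2c→b2/s0 L1-HIT; vc=[14]
#9 0xec→b14/s0 VC-HIT; vc=[2]
#10 0x2f→b2/s0 VC-HIT; vc=[14]
#11 0x22→b2/s0 L1-HIT; vc=[14]
#12 0x2e→b2/s0 L1-HIT; vc=[14]
#13 0xed→b14/s0 VC-HIT; vc=[2]
#14 0x2e→b2/s0 VC-HIT; vc=[14]

SEQ = [MISS, L1-HIT, MISS, L1-HIT, VC-HIT, L1-HIT, VC-HIT, VC-HIT, L1-HIT, VC-HIT, VC-HIT, L1-HIT, L1-HIT, VC-HIT, VC-HIT]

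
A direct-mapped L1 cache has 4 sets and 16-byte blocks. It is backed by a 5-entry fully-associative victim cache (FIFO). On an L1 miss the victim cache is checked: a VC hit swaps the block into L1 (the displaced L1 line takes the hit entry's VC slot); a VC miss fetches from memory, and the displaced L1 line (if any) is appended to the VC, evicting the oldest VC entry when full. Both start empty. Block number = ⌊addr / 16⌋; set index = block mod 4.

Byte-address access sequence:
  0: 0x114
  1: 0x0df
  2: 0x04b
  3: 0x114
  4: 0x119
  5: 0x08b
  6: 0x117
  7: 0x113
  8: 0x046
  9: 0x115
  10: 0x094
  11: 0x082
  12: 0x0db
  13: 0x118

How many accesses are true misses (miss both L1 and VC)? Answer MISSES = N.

0: 0x114 (blk 17, set 1) → MISS  vc=[]
1: 0xdf (blk 13, set 1) → MISS  vc=[17]
2: 0x4b (blk 4, set 0) → MISS  vc=[17]
3: 0x114 (blk 17, set 1) → VC-HIT  vc=[13]
4: 0x119 (blk 17, set 1) → L1-HIT  vc=[13]
5: 0x8b (blk 8, set 0) → MISS  vc=[13, 4]
6: 0x117 (blk 17, set 1) → L1-HIT  vc=[13, 4]
7: 0x113 (blk 17, set 1) → L1-HIT  vc=[13, 4]
8: 0x46 (blk 4, set 0) → VC-HIT  vc=[13, 8]
9: 0x115 (blk 17, set 1) → L1-HIT  vc=[13, 8]
10: 0x94 (blk 9, set 1) → MISS  vc=[13, 8, 17]
11: 0x82 (blk 8, set 0) → VC-HIT  vc=[13, 4, 17]
12: 0xdb (blk 13, set 1) → VC-HIT  vc=[9, 4, 17]
13: 0x118 (blk 17, set 1) → VC-HIT  vc=[9, 4, 13]

MISSES = 5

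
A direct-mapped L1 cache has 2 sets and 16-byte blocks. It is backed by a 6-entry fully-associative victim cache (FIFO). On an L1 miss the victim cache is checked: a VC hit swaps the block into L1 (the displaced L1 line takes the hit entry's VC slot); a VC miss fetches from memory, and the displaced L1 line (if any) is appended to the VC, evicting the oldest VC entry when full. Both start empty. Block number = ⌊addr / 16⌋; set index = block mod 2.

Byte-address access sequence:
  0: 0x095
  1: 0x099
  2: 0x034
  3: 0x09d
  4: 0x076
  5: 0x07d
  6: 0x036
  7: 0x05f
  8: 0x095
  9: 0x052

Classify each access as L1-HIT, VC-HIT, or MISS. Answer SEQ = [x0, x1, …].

  [0] addr=0x95 blk=9 s=1: MISS | VC []
  [1] addr=0x99 blk=9 s=1: L1-HIT | VC []
  [2] addr=0x34 blk=3 s=1: MISS | VC [9]
  [3] addr=0x9d blk=9 s=1: VC-HIT | VC [3]
  [4] addr=0x76 blk=7 s=1: MISS | VC [3, 9]
  [5] addr=0x7d blk=7 s=1: L1-HIT | VC [3, 9]
  [6] addr=0x36 blk=3 s=1: VC-HIT | VC [7, 9]
  [7] addr=0x5f blk=5 s=1: MISS | VC [7, 9, 3]
  [8] addr=0x95 blk=9 s=1: VC-HIT | VC [7, 5, 3]
  [9] addr=0x52 blk=5 s=1: VC-HIT | VC [7, 9, 3]

SEQ = [MISS, L1-HIT, MISS, VC-HIT, MISS, L1-HIT, VC-HIT, MISS, VC-HIT, VC-HIT]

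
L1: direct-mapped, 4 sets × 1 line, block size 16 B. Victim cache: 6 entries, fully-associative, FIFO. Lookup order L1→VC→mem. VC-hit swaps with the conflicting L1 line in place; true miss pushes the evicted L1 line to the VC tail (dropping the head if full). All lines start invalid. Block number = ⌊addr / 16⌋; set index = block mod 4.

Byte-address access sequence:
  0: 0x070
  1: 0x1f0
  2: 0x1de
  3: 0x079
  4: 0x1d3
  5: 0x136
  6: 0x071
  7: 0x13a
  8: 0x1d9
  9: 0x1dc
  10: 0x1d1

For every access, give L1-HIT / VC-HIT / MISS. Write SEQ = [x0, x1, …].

0: 0x70 (blk 7, set 3) → MISS  vc=[]
1: 0x1f0 (blk 31, set 3) → MISS  vc=[7]
2: 0x1de (blk 29, set 1) → MISS  vc=[7]
3: 0x79 (blk 7, set 3) → VC-HIT  vc=[31]
4: 0x1d3 (blk 29, set 1) → L1-HIT  vc=[31]
5: 0x136 (blk 19, set 3) → MISS  vc=[31, 7]
6: 0x71 (blk 7, set 3) → VC-HIT  vc=[31, 19]
7: 0x13a (blk 19, set 3) → VC-HIT  vc=[31, 7]
8: 0x1d9 (blk 29, set 1) → L1-HIT  vc=[31, 7]
9: 0x1dc (blk 29, set 1) → L1-HIT  vc=[31, 7]
10: 0x1d1 (blk 29, set 1) → L1-HIT  vc=[31, 7]

SEQ = [MISS, MISS, MISS, VC-HIT, L1-HIT, MISS, VC-HIT, VC-HIT, L1-HIT, L1-HIT, L1-HIT]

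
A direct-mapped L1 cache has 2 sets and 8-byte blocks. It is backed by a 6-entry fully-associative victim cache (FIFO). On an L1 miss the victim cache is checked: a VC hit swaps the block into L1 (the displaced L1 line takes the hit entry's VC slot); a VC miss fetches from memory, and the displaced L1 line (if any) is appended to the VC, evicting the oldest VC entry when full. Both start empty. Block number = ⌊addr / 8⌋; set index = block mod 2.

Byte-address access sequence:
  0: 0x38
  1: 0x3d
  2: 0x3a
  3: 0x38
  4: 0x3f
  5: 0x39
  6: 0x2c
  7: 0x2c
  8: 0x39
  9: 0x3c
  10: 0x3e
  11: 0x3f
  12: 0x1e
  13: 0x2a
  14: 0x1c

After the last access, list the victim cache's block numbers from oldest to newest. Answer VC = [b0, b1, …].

VC = [5, 7]

0: 0x38 (blk 7, set 1) → MISS  vc=[]
1: 0x3d (blk 7, set 1) → L1-HIT  vc=[]
2: 0x3a (blk 7, set 1) → L1-HIT  vc=[]
3: 0x38 (blk 7, set 1) → L1-HIT  vc=[]
4: 0x3f (blk 7, set 1) → L1-HIT  vc=[]
5: 0x39 (blk 7, set 1) → L1-HIT  vc=[]
6: 0x2c (blk 5, set 1) → MISS  vc=[7]
7: 0x2c (blk 5, set 1) → L1-HIT  vc=[7]
8: 0x39 (blk 7, set 1) → VC-HIT  vc=[5]
9: 0x3c (blk 7, set 1) → L1-HIT  vc=[5]
10: 0x3e (blk 7, set 1) → L1-HIT  vc=[5]
11: 0x3f (blk 7, set 1) → L1-HIT  vc=[5]
12: 0x1e (blk 3, set 1) → MISS  vc=[5, 7]
13: 0x2a (blk 5, set 1) → VC-HIT  vc=[3, 7]
14: 0x1c (blk 3, set 1) → VC-HIT  vc=[5, 7]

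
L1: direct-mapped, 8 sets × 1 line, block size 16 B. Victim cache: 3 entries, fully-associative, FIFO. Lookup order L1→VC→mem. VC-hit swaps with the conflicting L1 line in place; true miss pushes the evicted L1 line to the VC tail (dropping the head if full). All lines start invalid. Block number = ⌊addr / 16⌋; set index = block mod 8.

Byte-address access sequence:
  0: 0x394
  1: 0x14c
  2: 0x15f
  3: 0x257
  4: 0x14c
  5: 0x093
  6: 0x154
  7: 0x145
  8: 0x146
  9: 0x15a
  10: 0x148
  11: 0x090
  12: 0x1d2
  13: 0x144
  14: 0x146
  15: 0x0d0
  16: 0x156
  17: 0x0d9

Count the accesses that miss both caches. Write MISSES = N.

#0 0x394→b57/s1 MISS; vc=[]
#1 0x14c→b20/s4 MISS; vc=[]
#2 0x15f→b21/s5 MISS; vc=[]
#3 0x257→b37/s5 MISS; vc=[21]
#4 0x14c→b20/s4 L1-HIT; vc=[21]
#5 0x93→b9/s1 MISS; vc=[21,57]
#6 0x154→b21/s5 VC-HIT; vc=[37,57]
#7 0x145→b20/s4 L1-HIT; vc=[37,57]
#8 0x146→b20/s4 L1-HIT; vc=[37,57]
#9 0x15a→b21/s5 L1-HIT; vc=[37,57]
#10 0x148→b20/s4 L1-HIT; vc=[37,57]
#11 0x90→b9/s1 L1-HIT; vc=[37,57]
#12 0x1d2→b29/s5 MISS; vc=[37,57,21]
#13 0x144→b20/s4 L1-HIT; vc=[37,57,21]
#14 0x146→b20/s4 L1-HIT; vc=[37,57,21]
#15 0xd0→b13/s5 MISS; vc=[57,21,29]
#16 0x156→b21/s5 VC-HIT; vc=[57,13,29]
#17 0xd9→b13/s5 VC-HIT; vc=[57,21,29]

MISSES = 7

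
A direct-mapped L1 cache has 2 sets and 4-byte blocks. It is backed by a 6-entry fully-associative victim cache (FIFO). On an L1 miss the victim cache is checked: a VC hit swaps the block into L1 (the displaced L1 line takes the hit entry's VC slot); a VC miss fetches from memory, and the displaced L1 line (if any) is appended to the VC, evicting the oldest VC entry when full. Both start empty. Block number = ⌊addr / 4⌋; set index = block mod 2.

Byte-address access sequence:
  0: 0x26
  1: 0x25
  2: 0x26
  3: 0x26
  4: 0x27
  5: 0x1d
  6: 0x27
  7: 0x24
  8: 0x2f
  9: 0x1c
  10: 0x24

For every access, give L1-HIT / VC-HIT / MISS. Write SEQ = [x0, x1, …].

#0 0x26→b9/s1 MISS; vc=[]
#1 0x25→b9/s1 L1-HIT; vc=[]
#2 0x26→b9/s1 L1-HIT; vc=[]
#3 0x26→b9/s1 L1-HIT; vc=[]
#4 0x27→b9/s1 L1-HIT; vc=[]
#5 0x1d→b7/s1 MISS; vc=[9]
#6 0x27→b9/s1 VC-HIT; vc=[7]
#7 0x24→b9/s1 L1-HIT; vc=[7]
#8 0x2f→b11/s1 MISS; vc=[7,9]
#9 0x1c→b7/s1 VC-HIT; vc=[11,9]
#10 0x24→b9/s1 VC-HIT; vc=[11,7]

SEQ = [MISS, L1-HIT, L1-HIT, L1-HIT, L1-HIT, MISS, VC-HIT, L1-HIT, MISS, VC-HIT, VC-HIT]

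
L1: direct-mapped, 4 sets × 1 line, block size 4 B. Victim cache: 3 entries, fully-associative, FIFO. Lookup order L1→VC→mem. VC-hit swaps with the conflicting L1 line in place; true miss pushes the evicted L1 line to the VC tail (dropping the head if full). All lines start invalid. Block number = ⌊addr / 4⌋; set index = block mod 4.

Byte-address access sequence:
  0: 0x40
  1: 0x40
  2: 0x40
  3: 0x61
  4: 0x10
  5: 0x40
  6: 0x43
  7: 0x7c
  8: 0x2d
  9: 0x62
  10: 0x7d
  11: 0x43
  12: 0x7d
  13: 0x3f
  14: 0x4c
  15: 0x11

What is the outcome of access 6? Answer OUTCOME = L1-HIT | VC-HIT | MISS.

OUTCOME = L1-HIT

#0 0x40→b16/s0 MISS; vc=[]
#1 0x40→b16/s0 L1-HIT; vc=[]
#2 0x40→b16/s0 L1-HIT; vc=[]
#3 0x61→b24/s0 MISS; vc=[16]
#4 0x10→b4/s0 MISS; vc=[16,24]
#5 0x40→b16/s0 VC-HIT; vc=[4,24]
#6 0x43→b16/s0 L1-HIT; vc=[4,24]
#7 0x7c→b31/s3 MISS; vc=[4,24]
#8 0x2d→b11/s3 MISS; vc=[4,24,31]
#9 0x62→b24/s0 VC-HIT; vc=[4,16,31]
#10 0x7d→b31/s3 VC-HIT; vc=[4,16,11]
#11 0x43→b16/s0 VC-HIT; vc=[4,24,11]
#12 0x7d→b31/s3 L1-HIT; vc=[4,24,11]
#13 0x3f→b15/s3 MISS; vc=[24,11,31]
#14 0x4c→b19/s3 MISS; vc=[11,31,15]
#15 0x11→b4/s0 MISS; vc=[31,15,16]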